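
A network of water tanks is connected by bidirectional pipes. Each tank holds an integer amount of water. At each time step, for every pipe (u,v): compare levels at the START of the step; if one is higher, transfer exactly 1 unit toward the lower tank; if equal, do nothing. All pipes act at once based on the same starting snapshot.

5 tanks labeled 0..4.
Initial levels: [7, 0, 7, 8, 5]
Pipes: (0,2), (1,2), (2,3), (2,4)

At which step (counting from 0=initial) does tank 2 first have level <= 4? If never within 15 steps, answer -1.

Step 1: flows [0=2,2->1,3->2,2->4] -> levels [7 1 6 7 6]
Step 2: flows [0->2,2->1,3->2,2=4] -> levels [6 2 7 6 6]
Step 3: flows [2->0,2->1,2->3,2->4] -> levels [7 3 3 7 7]
Tank 2 first reaches <=4 at step 3

Answer: 3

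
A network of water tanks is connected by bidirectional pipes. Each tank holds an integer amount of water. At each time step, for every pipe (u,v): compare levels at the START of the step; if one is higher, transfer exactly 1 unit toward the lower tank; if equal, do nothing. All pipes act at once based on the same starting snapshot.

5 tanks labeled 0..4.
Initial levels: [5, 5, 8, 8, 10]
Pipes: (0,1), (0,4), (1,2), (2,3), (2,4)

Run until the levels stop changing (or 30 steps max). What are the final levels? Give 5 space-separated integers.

Answer: 7 8 5 8 8

Derivation:
Step 1: flows [0=1,4->0,2->1,2=3,4->2] -> levels [6 6 8 8 8]
Step 2: flows [0=1,4->0,2->1,2=3,2=4] -> levels [7 7 7 8 7]
Step 3: flows [0=1,0=4,1=2,3->2,2=4] -> levels [7 7 8 7 7]
Step 4: flows [0=1,0=4,2->1,2->3,2->4] -> levels [7 8 5 8 8]
Step 5: flows [1->0,4->0,1->2,3->2,4->2] -> levels [9 6 8 7 6]
Step 6: flows [0->1,0->4,2->1,2->3,2->4] -> levels [7 8 5 8 8]
  -> period-2 cycle: step 6 state = step 4 state; never stabilizes
  -> state at step 30: (30-4) mod 2 = 0, same as step 4 -> [7 8 5 8 8]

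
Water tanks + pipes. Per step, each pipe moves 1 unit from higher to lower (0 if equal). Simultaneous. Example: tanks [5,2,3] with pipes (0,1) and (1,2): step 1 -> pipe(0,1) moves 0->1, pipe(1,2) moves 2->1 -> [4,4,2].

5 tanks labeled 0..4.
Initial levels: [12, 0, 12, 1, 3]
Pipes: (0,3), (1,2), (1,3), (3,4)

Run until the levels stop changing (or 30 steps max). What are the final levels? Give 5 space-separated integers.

Step 1: flows [0->3,2->1,3->1,4->3] -> levels [11 2 11 2 2]
Step 2: flows [0->3,2->1,1=3,3=4] -> levels [10 3 10 3 2]
Step 3: flows [0->3,2->1,1=3,3->4] -> levels [9 4 9 3 3]
Step 4: flows [0->3,2->1,1->3,3=4] -> levels [8 4 8 5 3]
Step 5: flows [0->3,2->1,3->1,3->4] -> levels [7 6 7 4 4]
Step 6: flows [0->3,2->1,1->3,3=4] -> levels [6 6 6 6 4]
Step 7: flows [0=3,1=2,1=3,3->4] -> levels [6 6 6 5 5]
Step 8: flows [0->3,1=2,1->3,3=4] -> levels [5 5 6 7 5]
Step 9: flows [3->0,2->1,3->1,3->4] -> levels [6 7 5 4 6]
Step 10: flows [0->3,1->2,1->3,4->3] -> levels [5 5 6 7 5]
  -> period-2 cycle: step 10 state = step 8 state; never stabilizes
  -> state at step 30: (30-8) mod 2 = 0, same as step 8 -> [5 5 6 7 5]

Answer: 5 5 6 7 5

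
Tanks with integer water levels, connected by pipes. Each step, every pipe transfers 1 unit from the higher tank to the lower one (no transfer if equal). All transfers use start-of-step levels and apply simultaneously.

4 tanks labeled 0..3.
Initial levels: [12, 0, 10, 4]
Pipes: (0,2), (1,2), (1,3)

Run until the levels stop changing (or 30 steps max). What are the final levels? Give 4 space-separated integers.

Answer: 6 5 8 7

Derivation:
Step 1: flows [0->2,2->1,3->1] -> levels [11 2 10 3]
Step 2: flows [0->2,2->1,3->1] -> levels [10 4 10 2]
Step 3: flows [0=2,2->1,1->3] -> levels [10 4 9 3]
Step 4: flows [0->2,2->1,1->3] -> levels [9 4 9 4]
Step 5: flows [0=2,2->1,1=3] -> levels [9 5 8 4]
Step 6: flows [0->2,2->1,1->3] -> levels [8 5 8 5]
Step 7: flows [0=2,2->1,1=3] -> levels [8 6 7 5]
Step 8: flows [0->2,2->1,1->3] -> levels [7 6 7 6]
Step 9: flows [0=2,2->1,1=3] -> levels [7 7 6 6]
Step 10: flows [0->2,1->2,1->3] -> levels [6 5 8 7]
Step 11: flows [2->0,2->1,3->1] -> levels [7 7 6 6]
  -> period-2 cycle: step 11 state = step 9 state; never stabilizes
  -> state at step 30: (30-9) mod 2 = 1, same as step 10 -> [6 5 8 7]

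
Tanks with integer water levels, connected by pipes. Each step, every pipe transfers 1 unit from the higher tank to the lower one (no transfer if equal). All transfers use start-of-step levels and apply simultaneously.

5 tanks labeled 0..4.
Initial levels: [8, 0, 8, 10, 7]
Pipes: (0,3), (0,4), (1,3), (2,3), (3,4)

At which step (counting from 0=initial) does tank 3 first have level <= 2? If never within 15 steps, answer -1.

Step 1: flows [3->0,0->4,3->1,3->2,3->4] -> levels [8 1 9 6 9]
Step 2: flows [0->3,4->0,3->1,2->3,4->3] -> levels [8 2 8 8 7]
Step 3: flows [0=3,0->4,3->1,2=3,3->4] -> levels [7 3 8 6 9]
Step 4: flows [0->3,4->0,3->1,2->3,4->3] -> levels [7 4 7 8 7]
Step 5: flows [3->0,0=4,3->1,3->2,3->4] -> levels [8 5 8 4 8]
Step 6: flows [0->3,0=4,1->3,2->3,4->3] -> levels [7 4 7 8 7]
  -> period-2 cycle (repeats step 4); tank 3 never drops to <=2
Tank 3 never reaches <=2 within 15 steps

Answer: -1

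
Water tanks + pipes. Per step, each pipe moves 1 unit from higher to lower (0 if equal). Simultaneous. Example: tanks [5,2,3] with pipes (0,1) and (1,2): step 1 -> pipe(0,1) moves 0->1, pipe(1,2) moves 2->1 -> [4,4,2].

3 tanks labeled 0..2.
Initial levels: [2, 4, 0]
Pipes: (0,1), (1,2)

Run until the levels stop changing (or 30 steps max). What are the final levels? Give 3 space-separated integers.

Step 1: flows [1->0,1->2] -> levels [3 2 1]
Step 2: flows [0->1,1->2] -> levels [2 2 2]
Step 3: flows [0=1,1=2] -> levels [2 2 2]
  -> stable (no change)

Answer: 2 2 2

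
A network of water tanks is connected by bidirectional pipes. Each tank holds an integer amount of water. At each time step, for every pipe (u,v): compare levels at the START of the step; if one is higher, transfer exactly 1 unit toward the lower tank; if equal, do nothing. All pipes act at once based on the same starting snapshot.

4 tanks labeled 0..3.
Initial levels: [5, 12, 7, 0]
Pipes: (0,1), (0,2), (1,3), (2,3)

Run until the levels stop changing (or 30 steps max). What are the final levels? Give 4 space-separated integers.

Step 1: flows [1->0,2->0,1->3,2->3] -> levels [7 10 5 2]
Step 2: flows [1->0,0->2,1->3,2->3] -> levels [7 8 5 4]
Step 3: flows [1->0,0->2,1->3,2->3] -> levels [7 6 5 6]
Step 4: flows [0->1,0->2,1=3,3->2] -> levels [5 7 7 5]
Step 5: flows [1->0,2->0,1->3,2->3] -> levels [7 5 5 7]
Step 6: flows [0->1,0->2,3->1,3->2] -> levels [5 7 7 5]
  -> period-2 cycle: step 6 state = step 4 state; never stabilizes
  -> state at step 30: (30-4) mod 2 = 0, same as step 4 -> [5 7 7 5]

Answer: 5 7 7 5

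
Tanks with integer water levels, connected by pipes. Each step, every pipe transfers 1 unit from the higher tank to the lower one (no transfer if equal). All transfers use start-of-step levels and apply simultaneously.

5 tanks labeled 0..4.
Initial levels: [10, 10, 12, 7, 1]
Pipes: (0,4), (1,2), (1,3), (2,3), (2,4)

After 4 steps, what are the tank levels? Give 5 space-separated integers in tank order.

Step 1: flows [0->4,2->1,1->3,2->3,2->4] -> levels [9 10 9 9 3]
Step 2: flows [0->4,1->2,1->3,2=3,2->4] -> levels [8 8 9 10 5]
Step 3: flows [0->4,2->1,3->1,3->2,2->4] -> levels [7 10 8 8 7]
Step 4: flows [0=4,1->2,1->3,2=3,2->4] -> levels [7 8 8 9 8]

Answer: 7 8 8 9 8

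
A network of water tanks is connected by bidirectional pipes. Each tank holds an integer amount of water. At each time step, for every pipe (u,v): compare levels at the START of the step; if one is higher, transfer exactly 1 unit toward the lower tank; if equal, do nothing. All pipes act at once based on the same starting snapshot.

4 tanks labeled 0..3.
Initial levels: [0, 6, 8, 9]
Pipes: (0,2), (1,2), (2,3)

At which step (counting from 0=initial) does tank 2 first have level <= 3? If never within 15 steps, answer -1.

Step 1: flows [2->0,2->1,3->2] -> levels [1 7 7 8]
Step 2: flows [2->0,1=2,3->2] -> levels [2 7 7 7]
Step 3: flows [2->0,1=2,2=3] -> levels [3 7 6 7]
Step 4: flows [2->0,1->2,3->2] -> levels [4 6 7 6]
Step 5: flows [2->0,2->1,2->3] -> levels [5 7 4 7]
Step 6: flows [0->2,1->2,3->2] -> levels [4 6 7 6]
  -> period-2 cycle (repeats step 4); tank 2 never drops to <=3
Tank 2 never reaches <=3 within 15 steps

Answer: -1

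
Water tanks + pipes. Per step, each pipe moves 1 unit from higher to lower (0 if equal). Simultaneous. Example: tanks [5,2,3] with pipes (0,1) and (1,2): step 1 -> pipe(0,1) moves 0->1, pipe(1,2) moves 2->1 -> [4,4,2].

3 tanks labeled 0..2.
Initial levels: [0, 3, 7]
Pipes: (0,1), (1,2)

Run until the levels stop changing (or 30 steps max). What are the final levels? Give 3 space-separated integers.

Step 1: flows [1->0,2->1] -> levels [1 3 6]
Step 2: flows [1->0,2->1] -> levels [2 3 5]
Step 3: flows [1->0,2->1] -> levels [3 3 4]
Step 4: flows [0=1,2->1] -> levels [3 4 3]
Step 5: flows [1->0,1->2] -> levels [4 2 4]
Step 6: flows [0->1,2->1] -> levels [3 4 3]
  -> period-2 cycle: step 6 state = step 4 state; never stabilizes
  -> state at step 30: (30-4) mod 2 = 0, same as step 4 -> [3 4 3]

Answer: 3 4 3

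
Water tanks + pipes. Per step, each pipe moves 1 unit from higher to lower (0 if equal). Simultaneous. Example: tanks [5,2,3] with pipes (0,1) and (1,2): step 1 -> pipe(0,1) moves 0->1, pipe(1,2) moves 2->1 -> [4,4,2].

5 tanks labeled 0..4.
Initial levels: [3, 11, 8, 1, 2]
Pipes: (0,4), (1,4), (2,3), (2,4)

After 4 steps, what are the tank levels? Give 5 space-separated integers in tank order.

Step 1: flows [0->4,1->4,2->3,2->4] -> levels [2 10 6 2 5]
Step 2: flows [4->0,1->4,2->3,2->4] -> levels [3 9 4 3 6]
Step 3: flows [4->0,1->4,2->3,4->2] -> levels [4 8 4 4 5]
Step 4: flows [4->0,1->4,2=3,4->2] -> levels [5 7 5 4 4]

Answer: 5 7 5 4 4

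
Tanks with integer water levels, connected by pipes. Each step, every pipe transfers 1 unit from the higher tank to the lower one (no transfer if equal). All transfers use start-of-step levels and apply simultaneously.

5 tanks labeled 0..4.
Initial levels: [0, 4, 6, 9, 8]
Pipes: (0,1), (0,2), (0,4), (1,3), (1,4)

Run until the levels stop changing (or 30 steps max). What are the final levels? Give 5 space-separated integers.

Step 1: flows [1->0,2->0,4->0,3->1,4->1] -> levels [3 5 5 8 6]
Step 2: flows [1->0,2->0,4->0,3->1,4->1] -> levels [6 6 4 7 4]
Step 3: flows [0=1,0->2,0->4,3->1,1->4] -> levels [4 6 5 6 6]
Step 4: flows [1->0,2->0,4->0,1=3,1=4] -> levels [7 5 4 6 5]
Step 5: flows [0->1,0->2,0->4,3->1,1=4] -> levels [4 7 5 5 6]
Step 6: flows [1->0,2->0,4->0,1->3,1->4] -> levels [7 4 4 6 6]
Step 7: flows [0->1,0->2,0->4,3->1,4->1] -> levels [4 7 5 5 6]
  -> period-2 cycle: step 7 state = step 5 state; never stabilizes
  -> state at step 30: (30-5) mod 2 = 1, same as step 6 -> [7 4 4 6 6]

Answer: 7 4 4 6 6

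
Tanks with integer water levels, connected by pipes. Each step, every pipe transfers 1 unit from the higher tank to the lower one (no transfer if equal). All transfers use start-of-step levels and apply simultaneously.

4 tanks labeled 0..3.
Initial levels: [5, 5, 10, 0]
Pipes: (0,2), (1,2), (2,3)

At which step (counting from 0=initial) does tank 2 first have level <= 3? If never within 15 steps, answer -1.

Step 1: flows [2->0,2->1,2->3] -> levels [6 6 7 1]
Step 2: flows [2->0,2->1,2->3] -> levels [7 7 4 2]
Step 3: flows [0->2,1->2,2->3] -> levels [6 6 5 3]
Step 4: flows [0->2,1->2,2->3] -> levels [5 5 6 4]
Step 5: flows [2->0,2->1,2->3] -> levels [6 6 3 5]
Tank 2 first reaches <=3 at step 5

Answer: 5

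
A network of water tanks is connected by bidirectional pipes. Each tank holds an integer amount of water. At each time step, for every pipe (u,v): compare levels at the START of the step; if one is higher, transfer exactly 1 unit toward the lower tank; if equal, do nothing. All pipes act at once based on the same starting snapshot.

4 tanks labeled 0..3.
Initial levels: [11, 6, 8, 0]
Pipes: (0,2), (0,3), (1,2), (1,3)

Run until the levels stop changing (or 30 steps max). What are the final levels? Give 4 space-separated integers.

Answer: 5 6 7 7

Derivation:
Step 1: flows [0->2,0->3,2->1,1->3] -> levels [9 6 8 2]
Step 2: flows [0->2,0->3,2->1,1->3] -> levels [7 6 8 4]
Step 3: flows [2->0,0->3,2->1,1->3] -> levels [7 6 6 6]
Step 4: flows [0->2,0->3,1=2,1=3] -> levels [5 6 7 7]
Step 5: flows [2->0,3->0,2->1,3->1] -> levels [7 8 5 5]
Step 6: flows [0->2,0->3,1->2,1->3] -> levels [5 6 7 7]
  -> period-2 cycle: step 6 state = step 4 state; never stabilizes
  -> state at step 30: (30-4) mod 2 = 0, same as step 4 -> [5 6 7 7]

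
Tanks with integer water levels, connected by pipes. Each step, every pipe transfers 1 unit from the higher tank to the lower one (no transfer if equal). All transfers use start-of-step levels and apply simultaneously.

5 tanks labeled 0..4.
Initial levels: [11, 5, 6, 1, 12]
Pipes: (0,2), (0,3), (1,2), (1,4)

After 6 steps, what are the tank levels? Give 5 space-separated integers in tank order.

Step 1: flows [0->2,0->3,2->1,4->1] -> levels [9 7 6 2 11]
Step 2: flows [0->2,0->3,1->2,4->1] -> levels [7 7 8 3 10]
Step 3: flows [2->0,0->3,2->1,4->1] -> levels [7 9 6 4 9]
Step 4: flows [0->2,0->3,1->2,1=4] -> levels [5 8 8 5 9]
Step 5: flows [2->0,0=3,1=2,4->1] -> levels [6 9 7 5 8]
Step 6: flows [2->0,0->3,1->2,1->4] -> levels [6 7 7 6 9]

Answer: 6 7 7 6 9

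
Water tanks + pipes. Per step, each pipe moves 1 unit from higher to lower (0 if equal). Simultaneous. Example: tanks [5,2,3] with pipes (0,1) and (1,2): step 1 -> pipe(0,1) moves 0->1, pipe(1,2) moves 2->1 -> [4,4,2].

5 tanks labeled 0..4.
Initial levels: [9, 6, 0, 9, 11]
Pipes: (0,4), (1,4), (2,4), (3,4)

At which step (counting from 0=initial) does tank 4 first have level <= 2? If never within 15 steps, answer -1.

Step 1: flows [4->0,4->1,4->2,4->3] -> levels [10 7 1 10 7]
Step 2: flows [0->4,1=4,4->2,3->4] -> levels [9 7 2 9 8]
Step 3: flows [0->4,4->1,4->2,3->4] -> levels [8 8 3 8 8]
Step 4: flows [0=4,1=4,4->2,3=4] -> levels [8 8 4 8 7]
Step 5: flows [0->4,1->4,4->2,3->4] -> levels [7 7 5 7 9]
Step 6: flows [4->0,4->1,4->2,4->3] -> levels [8 8 6 8 5]
Step 7: flows [0->4,1->4,2->4,3->4] -> levels [7 7 5 7 9]
  -> period-2 cycle (repeats step 5); tank 4 never drops to <=2
Tank 4 never reaches <=2 within 15 steps

Answer: -1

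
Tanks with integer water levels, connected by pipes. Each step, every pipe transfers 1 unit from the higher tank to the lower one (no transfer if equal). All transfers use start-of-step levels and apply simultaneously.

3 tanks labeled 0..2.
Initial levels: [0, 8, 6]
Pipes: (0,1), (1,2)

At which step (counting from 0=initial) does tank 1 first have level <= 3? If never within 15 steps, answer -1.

Step 1: flows [1->0,1->2] -> levels [1 6 7]
Step 2: flows [1->0,2->1] -> levels [2 6 6]
Step 3: flows [1->0,1=2] -> levels [3 5 6]
Step 4: flows [1->0,2->1] -> levels [4 5 5]
Step 5: flows [1->0,1=2] -> levels [5 4 5]
Step 6: flows [0->1,2->1] -> levels [4 6 4]
Step 7: flows [1->0,1->2] -> levels [5 4 5]
  -> period-2 cycle (repeats step 5); tank 1 never drops to <=3
Tank 1 never reaches <=3 within 15 steps

Answer: -1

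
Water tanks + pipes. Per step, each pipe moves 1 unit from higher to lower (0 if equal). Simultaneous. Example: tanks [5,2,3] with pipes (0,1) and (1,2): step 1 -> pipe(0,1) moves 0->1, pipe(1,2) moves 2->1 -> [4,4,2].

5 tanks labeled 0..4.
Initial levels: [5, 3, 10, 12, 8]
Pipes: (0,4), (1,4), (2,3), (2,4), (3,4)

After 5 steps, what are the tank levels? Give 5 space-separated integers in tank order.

Step 1: flows [4->0,4->1,3->2,2->4,3->4] -> levels [6 4 10 10 8]
Step 2: flows [4->0,4->1,2=3,2->4,3->4] -> levels [7 5 9 9 8]
Step 3: flows [4->0,4->1,2=3,2->4,3->4] -> levels [8 6 8 8 8]
Step 4: flows [0=4,4->1,2=3,2=4,3=4] -> levels [8 7 8 8 7]
Step 5: flows [0->4,1=4,2=3,2->4,3->4] -> levels [7 7 7 7 10]

Answer: 7 7 7 7 10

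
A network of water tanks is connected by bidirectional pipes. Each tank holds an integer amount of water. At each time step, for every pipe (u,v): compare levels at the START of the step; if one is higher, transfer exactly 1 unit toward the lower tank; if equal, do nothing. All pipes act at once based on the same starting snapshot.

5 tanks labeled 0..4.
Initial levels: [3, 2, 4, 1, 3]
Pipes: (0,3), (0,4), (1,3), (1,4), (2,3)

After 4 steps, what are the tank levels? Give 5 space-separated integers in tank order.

Answer: 3 3 4 1 2

Derivation:
Step 1: flows [0->3,0=4,1->3,4->1,2->3] -> levels [2 2 3 4 2]
Step 2: flows [3->0,0=4,3->1,1=4,3->2] -> levels [3 3 4 1 2]
Step 3: flows [0->3,0->4,1->3,1->4,2->3] -> levels [1 1 3 4 4]
Step 4: flows [3->0,4->0,3->1,4->1,3->2] -> levels [3 3 4 1 2]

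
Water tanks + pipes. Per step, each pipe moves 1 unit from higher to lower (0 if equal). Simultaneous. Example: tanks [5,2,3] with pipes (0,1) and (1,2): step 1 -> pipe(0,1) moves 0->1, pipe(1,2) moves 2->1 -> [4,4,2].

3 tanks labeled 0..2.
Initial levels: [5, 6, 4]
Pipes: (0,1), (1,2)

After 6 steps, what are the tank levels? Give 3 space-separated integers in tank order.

Step 1: flows [1->0,1->2] -> levels [6 4 5]
Step 2: flows [0->1,2->1] -> levels [5 6 4]
  -> period-2 cycle: step 2 state = step 0 state
  -> state at step 6: (6-0) mod 2 = 0, same as step 0 -> [5 6 4]

Answer: 5 6 4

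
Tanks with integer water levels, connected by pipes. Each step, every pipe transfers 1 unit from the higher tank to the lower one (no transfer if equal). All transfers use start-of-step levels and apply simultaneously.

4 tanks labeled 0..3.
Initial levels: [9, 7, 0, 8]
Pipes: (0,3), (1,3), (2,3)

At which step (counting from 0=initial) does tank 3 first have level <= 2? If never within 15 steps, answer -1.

Step 1: flows [0->3,3->1,3->2] -> levels [8 8 1 7]
Step 2: flows [0->3,1->3,3->2] -> levels [7 7 2 8]
Step 3: flows [3->0,3->1,3->2] -> levels [8 8 3 5]
Step 4: flows [0->3,1->3,3->2] -> levels [7 7 4 6]
Step 5: flows [0->3,1->3,3->2] -> levels [6 6 5 7]
Step 6: flows [3->0,3->1,3->2] -> levels [7 7 6 4]
Step 7: flows [0->3,1->3,2->3] -> levels [6 6 5 7]
  -> period-2 cycle (repeats step 5); tank 3 never drops to <=2
Tank 3 never reaches <=2 within 15 steps

Answer: -1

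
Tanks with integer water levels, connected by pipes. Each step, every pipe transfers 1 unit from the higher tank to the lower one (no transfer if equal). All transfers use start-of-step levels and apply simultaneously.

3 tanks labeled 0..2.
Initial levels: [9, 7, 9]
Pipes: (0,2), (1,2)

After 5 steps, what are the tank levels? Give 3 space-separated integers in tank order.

Answer: 9 9 7

Derivation:
Step 1: flows [0=2,2->1] -> levels [9 8 8]
Step 2: flows [0->2,1=2] -> levels [8 8 9]
Step 3: flows [2->0,2->1] -> levels [9 9 7]
Step 4: flows [0->2,1->2] -> levels [8 8 9]
  -> period-2 cycle: step 4 state = step 2 state
  -> state at step 5: (5-2) mod 2 = 1, same as step 3 -> [9 9 7]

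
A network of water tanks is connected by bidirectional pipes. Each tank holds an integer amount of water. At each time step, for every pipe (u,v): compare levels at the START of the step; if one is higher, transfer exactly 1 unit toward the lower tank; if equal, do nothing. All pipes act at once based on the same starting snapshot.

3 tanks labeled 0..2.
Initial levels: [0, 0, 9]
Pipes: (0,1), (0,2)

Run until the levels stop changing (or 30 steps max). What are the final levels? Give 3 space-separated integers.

Answer: 3 3 3

Derivation:
Step 1: flows [0=1,2->0] -> levels [1 0 8]
Step 2: flows [0->1,2->0] -> levels [1 1 7]
Step 3: flows [0=1,2->0] -> levels [2 1 6]
Step 4: flows [0->1,2->0] -> levels [2 2 5]
Step 5: flows [0=1,2->0] -> levels [3 2 4]
Step 6: flows [0->1,2->0] -> levels [3 3 3]
Step 7: flows [0=1,0=2] -> levels [3 3 3]
  -> stable (no change)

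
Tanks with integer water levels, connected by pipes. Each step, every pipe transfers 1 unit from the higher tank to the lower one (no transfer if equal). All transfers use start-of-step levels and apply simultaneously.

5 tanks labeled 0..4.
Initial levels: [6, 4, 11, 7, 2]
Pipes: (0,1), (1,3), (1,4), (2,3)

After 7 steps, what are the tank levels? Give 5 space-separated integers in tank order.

Answer: 6 5 6 7 6

Derivation:
Step 1: flows [0->1,3->1,1->4,2->3] -> levels [5 5 10 7 3]
Step 2: flows [0=1,3->1,1->4,2->3] -> levels [5 5 9 7 4]
Step 3: flows [0=1,3->1,1->4,2->3] -> levels [5 5 8 7 5]
Step 4: flows [0=1,3->1,1=4,2->3] -> levels [5 6 7 7 5]
Step 5: flows [1->0,3->1,1->4,2=3] -> levels [6 5 7 6 6]
Step 6: flows [0->1,3->1,4->1,2->3] -> levels [5 8 6 6 5]
Step 7: flows [1->0,1->3,1->4,2=3] -> levels [6 5 6 7 6]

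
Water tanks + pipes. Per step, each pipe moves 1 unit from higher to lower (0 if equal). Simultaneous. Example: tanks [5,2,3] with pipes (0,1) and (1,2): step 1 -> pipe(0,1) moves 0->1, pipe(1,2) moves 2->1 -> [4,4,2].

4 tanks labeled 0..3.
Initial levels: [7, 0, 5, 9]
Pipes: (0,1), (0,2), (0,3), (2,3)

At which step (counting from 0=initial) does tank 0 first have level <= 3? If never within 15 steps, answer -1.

Step 1: flows [0->1,0->2,3->0,3->2] -> levels [6 1 7 7]
Step 2: flows [0->1,2->0,3->0,2=3] -> levels [7 2 6 6]
Step 3: flows [0->1,0->2,0->3,2=3] -> levels [4 3 7 7]
Step 4: flows [0->1,2->0,3->0,2=3] -> levels [5 4 6 6]
Step 5: flows [0->1,2->0,3->0,2=3] -> levels [6 5 5 5]
Step 6: flows [0->1,0->2,0->3,2=3] -> levels [3 6 6 6]
Tank 0 first reaches <=3 at step 6

Answer: 6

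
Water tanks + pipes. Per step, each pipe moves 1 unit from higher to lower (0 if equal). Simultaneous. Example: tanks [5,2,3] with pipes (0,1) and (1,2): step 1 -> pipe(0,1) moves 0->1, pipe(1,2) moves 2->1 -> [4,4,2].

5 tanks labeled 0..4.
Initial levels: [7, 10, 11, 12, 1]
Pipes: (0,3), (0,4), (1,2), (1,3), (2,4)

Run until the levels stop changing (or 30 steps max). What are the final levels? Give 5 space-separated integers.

Step 1: flows [3->0,0->4,2->1,3->1,2->4] -> levels [7 12 9 10 3]
Step 2: flows [3->0,0->4,1->2,1->3,2->4] -> levels [7 10 9 10 5]
Step 3: flows [3->0,0->4,1->2,1=3,2->4] -> levels [7 9 9 9 7]
Step 4: flows [3->0,0=4,1=2,1=3,2->4] -> levels [8 9 8 8 8]
Step 5: flows [0=3,0=4,1->2,1->3,2=4] -> levels [8 7 9 9 8]
Step 6: flows [3->0,0=4,2->1,3->1,2->4] -> levels [9 9 7 7 9]
Step 7: flows [0->3,0=4,1->2,1->3,4->2] -> levels [8 7 9 9 8]
  -> period-2 cycle: step 7 state = step 5 state; never stabilizes
  -> state at step 30: (30-5) mod 2 = 1, same as step 6 -> [9 9 7 7 9]

Answer: 9 9 7 7 9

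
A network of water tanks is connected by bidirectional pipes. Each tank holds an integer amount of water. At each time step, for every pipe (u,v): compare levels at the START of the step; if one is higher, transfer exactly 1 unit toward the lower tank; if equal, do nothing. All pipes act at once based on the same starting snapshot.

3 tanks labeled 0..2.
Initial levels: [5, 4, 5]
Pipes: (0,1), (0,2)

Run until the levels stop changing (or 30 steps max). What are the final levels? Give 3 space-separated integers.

Step 1: flows [0->1,0=2] -> levels [4 5 5]
Step 2: flows [1->0,2->0] -> levels [6 4 4]
Step 3: flows [0->1,0->2] -> levels [4 5 5]
  -> period-2 cycle: step 3 state = step 1 state; never stabilizes
  -> state at step 30: (30-1) mod 2 = 1, same as step 2 -> [6 4 4]

Answer: 6 4 4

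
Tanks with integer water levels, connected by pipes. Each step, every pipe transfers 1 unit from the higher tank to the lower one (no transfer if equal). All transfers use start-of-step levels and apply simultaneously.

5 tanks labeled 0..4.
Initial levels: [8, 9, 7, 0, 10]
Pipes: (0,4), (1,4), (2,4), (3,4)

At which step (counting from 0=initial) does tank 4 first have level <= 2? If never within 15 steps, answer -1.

Answer: -1

Derivation:
Step 1: flows [4->0,4->1,4->2,4->3] -> levels [9 10 8 1 6]
Step 2: flows [0->4,1->4,2->4,4->3] -> levels [8 9 7 2 8]
Step 3: flows [0=4,1->4,4->2,4->3] -> levels [8 8 8 3 7]
Step 4: flows [0->4,1->4,2->4,4->3] -> levels [7 7 7 4 9]
Step 5: flows [4->0,4->1,4->2,4->3] -> levels [8 8 8 5 5]
Step 6: flows [0->4,1->4,2->4,3=4] -> levels [7 7 7 5 8]
Step 7: flows [4->0,4->1,4->2,4->3] -> levels [8 8 8 6 4]
Step 8: flows [0->4,1->4,2->4,3->4] -> levels [7 7 7 5 8]
  -> period-2 cycle (repeats step 6); tank 4 never drops to <=2
Tank 4 never reaches <=2 within 15 steps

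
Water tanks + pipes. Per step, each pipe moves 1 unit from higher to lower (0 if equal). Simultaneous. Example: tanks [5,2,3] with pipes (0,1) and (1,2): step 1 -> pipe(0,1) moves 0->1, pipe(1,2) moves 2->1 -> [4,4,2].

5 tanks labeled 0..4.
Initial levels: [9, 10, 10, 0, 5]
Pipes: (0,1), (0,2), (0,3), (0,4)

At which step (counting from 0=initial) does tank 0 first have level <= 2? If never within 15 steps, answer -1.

Answer: -1

Derivation:
Step 1: flows [1->0,2->0,0->3,0->4] -> levels [9 9 9 1 6]
Step 2: flows [0=1,0=2,0->3,0->4] -> levels [7 9 9 2 7]
Step 3: flows [1->0,2->0,0->3,0=4] -> levels [8 8 8 3 7]
Step 4: flows [0=1,0=2,0->3,0->4] -> levels [6 8 8 4 8]
Step 5: flows [1->0,2->0,0->3,4->0] -> levels [8 7 7 5 7]
Step 6: flows [0->1,0->2,0->3,0->4] -> levels [4 8 8 6 8]
Step 7: flows [1->0,2->0,3->0,4->0] -> levels [8 7 7 5 7]
  -> period-2 cycle (repeats step 5); tank 0 never drops to <=2
Tank 0 never reaches <=2 within 15 steps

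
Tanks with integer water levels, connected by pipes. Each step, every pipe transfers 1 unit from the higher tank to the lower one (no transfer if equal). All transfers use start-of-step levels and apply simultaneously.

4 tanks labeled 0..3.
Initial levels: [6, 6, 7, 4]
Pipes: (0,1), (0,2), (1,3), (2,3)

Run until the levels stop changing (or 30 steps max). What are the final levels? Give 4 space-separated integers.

Answer: 5 7 7 4

Derivation:
Step 1: flows [0=1,2->0,1->3,2->3] -> levels [7 5 5 6]
Step 2: flows [0->1,0->2,3->1,3->2] -> levels [5 7 7 4]
Step 3: flows [1->0,2->0,1->3,2->3] -> levels [7 5 5 6]
  -> period-2 cycle: step 3 state = step 1 state; never stabilizes
  -> state at step 30: (30-1) mod 2 = 1, same as step 2 -> [5 7 7 4]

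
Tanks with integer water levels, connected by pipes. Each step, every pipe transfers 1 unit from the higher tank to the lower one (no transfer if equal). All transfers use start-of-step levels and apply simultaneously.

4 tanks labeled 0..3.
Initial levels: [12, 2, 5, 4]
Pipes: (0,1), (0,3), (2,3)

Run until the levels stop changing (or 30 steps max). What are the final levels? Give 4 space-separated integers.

Answer: 5 6 5 7

Derivation:
Step 1: flows [0->1,0->3,2->3] -> levels [10 3 4 6]
Step 2: flows [0->1,0->3,3->2] -> levels [8 4 5 6]
Step 3: flows [0->1,0->3,3->2] -> levels [6 5 6 6]
Step 4: flows [0->1,0=3,2=3] -> levels [5 6 6 6]
Step 5: flows [1->0,3->0,2=3] -> levels [7 5 6 5]
Step 6: flows [0->1,0->3,2->3] -> levels [5 6 5 7]
Step 7: flows [1->0,3->0,3->2] -> levels [7 5 6 5]
  -> period-2 cycle: step 7 state = step 5 state; never stabilizes
  -> state at step 30: (30-5) mod 2 = 1, same as step 6 -> [5 6 5 7]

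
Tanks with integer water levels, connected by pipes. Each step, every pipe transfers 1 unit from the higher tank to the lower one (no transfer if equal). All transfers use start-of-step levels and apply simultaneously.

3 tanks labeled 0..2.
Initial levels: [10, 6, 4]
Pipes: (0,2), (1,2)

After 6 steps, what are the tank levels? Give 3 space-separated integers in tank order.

Step 1: flows [0->2,1->2] -> levels [9 5 6]
Step 2: flows [0->2,2->1] -> levels [8 6 6]
Step 3: flows [0->2,1=2] -> levels [7 6 7]
Step 4: flows [0=2,2->1] -> levels [7 7 6]
Step 5: flows [0->2,1->2] -> levels [6 6 8]
Step 6: flows [2->0,2->1] -> levels [7 7 6]

Answer: 7 7 6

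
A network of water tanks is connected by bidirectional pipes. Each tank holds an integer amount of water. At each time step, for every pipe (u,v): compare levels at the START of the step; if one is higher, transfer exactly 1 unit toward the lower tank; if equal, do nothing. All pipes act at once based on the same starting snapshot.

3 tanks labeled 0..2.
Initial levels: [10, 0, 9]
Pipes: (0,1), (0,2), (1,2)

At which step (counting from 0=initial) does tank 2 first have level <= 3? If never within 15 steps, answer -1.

Answer: -1

Derivation:
Step 1: flows [0->1,0->2,2->1] -> levels [8 2 9]
Step 2: flows [0->1,2->0,2->1] -> levels [8 4 7]
Step 3: flows [0->1,0->2,2->1] -> levels [6 6 7]
Step 4: flows [0=1,2->0,2->1] -> levels [7 7 5]
Step 5: flows [0=1,0->2,1->2] -> levels [6 6 7]
  -> period-2 cycle (repeats step 3); tank 2 never drops to <=3
Tank 2 never reaches <=3 within 15 steps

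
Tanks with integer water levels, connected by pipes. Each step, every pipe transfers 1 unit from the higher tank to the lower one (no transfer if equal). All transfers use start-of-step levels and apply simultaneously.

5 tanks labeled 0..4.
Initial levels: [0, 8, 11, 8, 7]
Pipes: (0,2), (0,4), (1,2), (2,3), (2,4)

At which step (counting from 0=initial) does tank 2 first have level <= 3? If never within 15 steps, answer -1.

Answer: -1

Derivation:
Step 1: flows [2->0,4->0,2->1,2->3,2->4] -> levels [2 9 7 9 7]
Step 2: flows [2->0,4->0,1->2,3->2,2=4] -> levels [4 8 8 8 6]
Step 3: flows [2->0,4->0,1=2,2=3,2->4] -> levels [6 8 6 8 6]
Step 4: flows [0=2,0=4,1->2,3->2,2=4] -> levels [6 7 8 7 6]
Step 5: flows [2->0,0=4,2->1,2->3,2->4] -> levels [7 8 4 8 7]
Step 6: flows [0->2,0=4,1->2,3->2,4->2] -> levels [6 7 8 7 6]
  -> period-2 cycle (repeats step 4); tank 2 never drops to <=3
Tank 2 never reaches <=3 within 15 steps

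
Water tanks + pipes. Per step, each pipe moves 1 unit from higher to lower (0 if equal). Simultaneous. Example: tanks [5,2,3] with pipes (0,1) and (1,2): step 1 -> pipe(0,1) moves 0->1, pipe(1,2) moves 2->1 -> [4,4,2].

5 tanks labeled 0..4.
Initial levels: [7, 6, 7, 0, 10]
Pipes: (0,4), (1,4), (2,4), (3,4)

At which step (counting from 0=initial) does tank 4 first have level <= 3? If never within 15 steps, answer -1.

Answer: 6

Derivation:
Step 1: flows [4->0,4->1,4->2,4->3] -> levels [8 7 8 1 6]
Step 2: flows [0->4,1->4,2->4,4->3] -> levels [7 6 7 2 8]
Step 3: flows [4->0,4->1,4->2,4->3] -> levels [8 7 8 3 4]
Step 4: flows [0->4,1->4,2->4,4->3] -> levels [7 6 7 4 6]
Step 5: flows [0->4,1=4,2->4,4->3] -> levels [6 6 6 5 7]
Step 6: flows [4->0,4->1,4->2,4->3] -> levels [7 7 7 6 3]
Tank 4 first reaches <=3 at step 6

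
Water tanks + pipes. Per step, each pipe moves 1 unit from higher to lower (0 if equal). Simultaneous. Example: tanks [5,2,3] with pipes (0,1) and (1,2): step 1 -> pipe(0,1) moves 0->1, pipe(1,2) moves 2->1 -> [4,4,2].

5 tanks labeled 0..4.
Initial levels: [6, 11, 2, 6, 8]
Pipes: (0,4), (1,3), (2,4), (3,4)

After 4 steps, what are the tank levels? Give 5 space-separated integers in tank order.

Step 1: flows [4->0,1->3,4->2,4->3] -> levels [7 10 3 8 5]
Step 2: flows [0->4,1->3,4->2,3->4] -> levels [6 9 4 8 6]
Step 3: flows [0=4,1->3,4->2,3->4] -> levels [6 8 5 8 6]
Step 4: flows [0=4,1=3,4->2,3->4] -> levels [6 8 6 7 6]

Answer: 6 8 6 7 6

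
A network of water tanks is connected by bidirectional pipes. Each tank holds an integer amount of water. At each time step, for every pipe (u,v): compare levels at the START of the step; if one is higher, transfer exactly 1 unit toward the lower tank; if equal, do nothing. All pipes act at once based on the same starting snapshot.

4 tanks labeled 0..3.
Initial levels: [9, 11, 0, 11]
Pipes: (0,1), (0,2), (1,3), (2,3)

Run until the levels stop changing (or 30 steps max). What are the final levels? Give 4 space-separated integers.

Step 1: flows [1->0,0->2,1=3,3->2] -> levels [9 10 2 10]
Step 2: flows [1->0,0->2,1=3,3->2] -> levels [9 9 4 9]
Step 3: flows [0=1,0->2,1=3,3->2] -> levels [8 9 6 8]
Step 4: flows [1->0,0->2,1->3,3->2] -> levels [8 7 8 8]
Step 5: flows [0->1,0=2,3->1,2=3] -> levels [7 9 8 7]
Step 6: flows [1->0,2->0,1->3,2->3] -> levels [9 7 6 9]
Step 7: flows [0->1,0->2,3->1,3->2] -> levels [7 9 8 7]
  -> period-2 cycle: step 7 state = step 5 state; never stabilizes
  -> state at step 30: (30-5) mod 2 = 1, same as step 6 -> [9 7 6 9]

Answer: 9 7 6 9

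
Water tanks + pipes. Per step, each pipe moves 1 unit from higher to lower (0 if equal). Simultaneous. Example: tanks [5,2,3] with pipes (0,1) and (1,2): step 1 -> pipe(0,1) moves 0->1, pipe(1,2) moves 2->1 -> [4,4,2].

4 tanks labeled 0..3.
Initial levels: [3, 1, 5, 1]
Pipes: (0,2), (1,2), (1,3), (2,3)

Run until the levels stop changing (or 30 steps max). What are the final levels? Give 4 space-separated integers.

Answer: 2 2 4 2

Derivation:
Step 1: flows [2->0,2->1,1=3,2->3] -> levels [4 2 2 2]
Step 2: flows [0->2,1=2,1=3,2=3] -> levels [3 2 3 2]
Step 3: flows [0=2,2->1,1=3,2->3] -> levels [3 3 1 3]
Step 4: flows [0->2,1->2,1=3,3->2] -> levels [2 2 4 2]
Step 5: flows [2->0,2->1,1=3,2->3] -> levels [3 3 1 3]
  -> period-2 cycle: step 5 state = step 3 state; never stabilizes
  -> state at step 30: (30-3) mod 2 = 1, same as step 4 -> [2 2 4 2]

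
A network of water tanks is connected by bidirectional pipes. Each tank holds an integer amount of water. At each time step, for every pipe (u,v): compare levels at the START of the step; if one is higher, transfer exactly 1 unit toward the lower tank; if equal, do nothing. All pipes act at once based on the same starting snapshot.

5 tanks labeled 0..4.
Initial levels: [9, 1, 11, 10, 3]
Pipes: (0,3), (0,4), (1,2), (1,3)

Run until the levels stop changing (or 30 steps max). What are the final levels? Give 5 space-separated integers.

Step 1: flows [3->0,0->4,2->1,3->1] -> levels [9 3 10 8 4]
Step 2: flows [0->3,0->4,2->1,3->1] -> levels [7 5 9 8 5]
Step 3: flows [3->0,0->4,2->1,3->1] -> levels [7 7 8 6 6]
Step 4: flows [0->3,0->4,2->1,1->3] -> levels [5 7 7 8 7]
Step 5: flows [3->0,4->0,1=2,3->1] -> levels [7 8 7 6 6]
Step 6: flows [0->3,0->4,1->2,1->3] -> levels [5 6 8 8 7]
Step 7: flows [3->0,4->0,2->1,3->1] -> levels [7 8 7 6 6]
  -> period-2 cycle: step 7 state = step 5 state; never stabilizes
  -> state at step 30: (30-5) mod 2 = 1, same as step 6 -> [5 6 8 8 7]

Answer: 5 6 8 8 7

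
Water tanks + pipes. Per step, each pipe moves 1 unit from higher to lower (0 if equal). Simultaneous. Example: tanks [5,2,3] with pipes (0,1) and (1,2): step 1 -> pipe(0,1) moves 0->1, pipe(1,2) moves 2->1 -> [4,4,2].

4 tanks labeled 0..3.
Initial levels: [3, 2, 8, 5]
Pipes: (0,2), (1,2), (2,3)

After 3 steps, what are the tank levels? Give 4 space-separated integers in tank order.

Answer: 4 4 6 4

Derivation:
Step 1: flows [2->0,2->1,2->3] -> levels [4 3 5 6]
Step 2: flows [2->0,2->1,3->2] -> levels [5 4 4 5]
Step 3: flows [0->2,1=2,3->2] -> levels [4 4 6 4]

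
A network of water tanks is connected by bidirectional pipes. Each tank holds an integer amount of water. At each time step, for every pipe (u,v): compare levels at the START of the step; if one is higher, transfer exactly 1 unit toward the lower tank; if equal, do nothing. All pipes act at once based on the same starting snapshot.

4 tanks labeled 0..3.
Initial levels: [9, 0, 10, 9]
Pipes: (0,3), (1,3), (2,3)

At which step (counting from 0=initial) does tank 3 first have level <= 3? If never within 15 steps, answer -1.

Step 1: flows [0=3,3->1,2->3] -> levels [9 1 9 9]
Step 2: flows [0=3,3->1,2=3] -> levels [9 2 9 8]
Step 3: flows [0->3,3->1,2->3] -> levels [8 3 8 9]
Step 4: flows [3->0,3->1,3->2] -> levels [9 4 9 6]
Step 5: flows [0->3,3->1,2->3] -> levels [8 5 8 7]
Step 6: flows [0->3,3->1,2->3] -> levels [7 6 7 8]
Step 7: flows [3->0,3->1,3->2] -> levels [8 7 8 5]
Step 8: flows [0->3,1->3,2->3] -> levels [7 6 7 8]
  -> period-2 cycle (repeats step 6); tank 3 never drops to <=3
Tank 3 never reaches <=3 within 15 steps

Answer: -1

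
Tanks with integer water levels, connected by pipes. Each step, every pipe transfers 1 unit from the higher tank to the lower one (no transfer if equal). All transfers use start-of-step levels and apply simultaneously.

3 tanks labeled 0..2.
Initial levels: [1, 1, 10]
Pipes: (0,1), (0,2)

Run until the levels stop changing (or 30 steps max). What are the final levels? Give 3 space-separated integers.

Step 1: flows [0=1,2->0] -> levels [2 1 9]
Step 2: flows [0->1,2->0] -> levels [2 2 8]
Step 3: flows [0=1,2->0] -> levels [3 2 7]
Step 4: flows [0->1,2->0] -> levels [3 3 6]
Step 5: flows [0=1,2->0] -> levels [4 3 5]
Step 6: flows [0->1,2->0] -> levels [4 4 4]
Step 7: flows [0=1,0=2] -> levels [4 4 4]
  -> stable (no change)

Answer: 4 4 4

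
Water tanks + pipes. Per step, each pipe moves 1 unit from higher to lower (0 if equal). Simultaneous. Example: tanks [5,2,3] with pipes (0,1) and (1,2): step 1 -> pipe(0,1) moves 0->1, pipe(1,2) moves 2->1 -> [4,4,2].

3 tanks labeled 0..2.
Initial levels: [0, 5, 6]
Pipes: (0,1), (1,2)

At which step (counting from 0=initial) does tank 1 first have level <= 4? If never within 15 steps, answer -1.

Step 1: flows [1->0,2->1] -> levels [1 5 5]
Step 2: flows [1->0,1=2] -> levels [2 4 5]
Tank 1 first reaches <=4 at step 2

Answer: 2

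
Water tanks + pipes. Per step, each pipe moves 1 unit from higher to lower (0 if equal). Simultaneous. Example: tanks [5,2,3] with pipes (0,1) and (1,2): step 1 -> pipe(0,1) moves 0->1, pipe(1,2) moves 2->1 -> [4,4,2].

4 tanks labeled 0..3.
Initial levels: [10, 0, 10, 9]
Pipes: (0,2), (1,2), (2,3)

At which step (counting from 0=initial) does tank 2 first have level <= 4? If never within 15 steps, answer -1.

Answer: -1

Derivation:
Step 1: flows [0=2,2->1,2->3] -> levels [10 1 8 10]
Step 2: flows [0->2,2->1,3->2] -> levels [9 2 9 9]
Step 3: flows [0=2,2->1,2=3] -> levels [9 3 8 9]
Step 4: flows [0->2,2->1,3->2] -> levels [8 4 9 8]
Step 5: flows [2->0,2->1,2->3] -> levels [9 5 6 9]
Step 6: flows [0->2,2->1,3->2] -> levels [8 6 7 8]
Step 7: flows [0->2,2->1,3->2] -> levels [7 7 8 7]
Step 8: flows [2->0,2->1,2->3] -> levels [8 8 5 8]
Step 9: flows [0->2,1->2,3->2] -> levels [7 7 8 7]
  -> period-2 cycle (repeats step 7); tank 2 never drops to <=4
Tank 2 never reaches <=4 within 15 steps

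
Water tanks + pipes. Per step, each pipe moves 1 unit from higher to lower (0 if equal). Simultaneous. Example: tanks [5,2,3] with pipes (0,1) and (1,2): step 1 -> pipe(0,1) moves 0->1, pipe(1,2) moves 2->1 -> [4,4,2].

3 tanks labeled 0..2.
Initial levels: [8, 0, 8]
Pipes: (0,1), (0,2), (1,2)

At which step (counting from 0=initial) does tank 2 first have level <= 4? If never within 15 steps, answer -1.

Step 1: flows [0->1,0=2,2->1] -> levels [7 2 7]
Step 2: flows [0->1,0=2,2->1] -> levels [6 4 6]
Step 3: flows [0->1,0=2,2->1] -> levels [5 6 5]
Step 4: flows [1->0,0=2,1->2] -> levels [6 4 6]
  -> period-2 cycle (repeats step 2); tank 2 never drops to <=4
Tank 2 never reaches <=4 within 15 steps

Answer: -1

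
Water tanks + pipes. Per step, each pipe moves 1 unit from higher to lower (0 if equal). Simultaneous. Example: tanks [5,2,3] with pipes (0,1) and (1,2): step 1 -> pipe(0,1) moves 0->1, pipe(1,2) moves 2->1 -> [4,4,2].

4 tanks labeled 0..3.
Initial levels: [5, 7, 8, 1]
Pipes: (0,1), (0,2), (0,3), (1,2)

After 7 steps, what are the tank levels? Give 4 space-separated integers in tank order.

Step 1: flows [1->0,2->0,0->3,2->1] -> levels [6 7 6 2]
Step 2: flows [1->0,0=2,0->3,1->2] -> levels [6 5 7 3]
Step 3: flows [0->1,2->0,0->3,2->1] -> levels [5 7 5 4]
Step 4: flows [1->0,0=2,0->3,1->2] -> levels [5 5 6 5]
Step 5: flows [0=1,2->0,0=3,2->1] -> levels [6 6 4 5]
Step 6: flows [0=1,0->2,0->3,1->2] -> levels [4 5 6 6]
Step 7: flows [1->0,2->0,3->0,2->1] -> levels [7 5 4 5]

Answer: 7 5 4 5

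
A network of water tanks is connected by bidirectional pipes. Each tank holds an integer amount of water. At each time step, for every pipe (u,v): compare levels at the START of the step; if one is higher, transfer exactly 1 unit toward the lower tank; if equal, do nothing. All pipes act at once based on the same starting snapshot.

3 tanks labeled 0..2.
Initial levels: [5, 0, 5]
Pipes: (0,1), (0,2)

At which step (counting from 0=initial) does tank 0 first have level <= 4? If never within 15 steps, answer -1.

Answer: 1

Derivation:
Step 1: flows [0->1,0=2] -> levels [4 1 5]
Tank 0 first reaches <=4 at step 1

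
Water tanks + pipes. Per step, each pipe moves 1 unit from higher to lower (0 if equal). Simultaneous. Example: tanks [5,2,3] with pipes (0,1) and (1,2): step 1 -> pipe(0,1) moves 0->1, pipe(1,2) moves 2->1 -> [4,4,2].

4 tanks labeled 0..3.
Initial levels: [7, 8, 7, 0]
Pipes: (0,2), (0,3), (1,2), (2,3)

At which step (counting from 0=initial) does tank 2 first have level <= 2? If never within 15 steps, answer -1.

Answer: -1

Derivation:
Step 1: flows [0=2,0->3,1->2,2->3] -> levels [6 7 7 2]
Step 2: flows [2->0,0->3,1=2,2->3] -> levels [6 7 5 4]
Step 3: flows [0->2,0->3,1->2,2->3] -> levels [4 6 6 6]
Step 4: flows [2->0,3->0,1=2,2=3] -> levels [6 6 5 5]
Step 5: flows [0->2,0->3,1->2,2=3] -> levels [4 5 7 6]
Step 6: flows [2->0,3->0,2->1,2->3] -> levels [6 6 4 6]
Step 7: flows [0->2,0=3,1->2,3->2] -> levels [5 5 7 5]
Step 8: flows [2->0,0=3,2->1,2->3] -> levels [6 6 4 6]
  -> period-2 cycle (repeats step 6); tank 2 never drops to <=2
Tank 2 never reaches <=2 within 15 steps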